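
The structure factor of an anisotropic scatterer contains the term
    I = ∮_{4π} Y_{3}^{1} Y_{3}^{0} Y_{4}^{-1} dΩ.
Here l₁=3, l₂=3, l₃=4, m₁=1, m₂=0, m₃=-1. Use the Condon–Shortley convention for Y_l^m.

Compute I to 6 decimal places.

-0.099323

m-sum 0 ✓  L=10 even ✓  0≤4≤6 ✓
Π(2lᵢ+1) = 7×7×9 = 441
triangle coeff Δ(3,3,4) = 1/34650
Σ_t [0,2]: t=0:+1/72 t=1:−1/16 t=2:+1/72 = -5/144
(3j)²=2/77 [(3 3 4; 0 0 0)], sign=-1
Σ_t [0,2]: t=0:+1/48 t=1:−1/24 t=2:+1/288 = -5/288
(3j)²=5/462 [(3 3 4; 1 0 -1)], sign=+1
⇒ 4πI² = 15/121
I = (-1)√(15/121/(4π)) = -0.09932258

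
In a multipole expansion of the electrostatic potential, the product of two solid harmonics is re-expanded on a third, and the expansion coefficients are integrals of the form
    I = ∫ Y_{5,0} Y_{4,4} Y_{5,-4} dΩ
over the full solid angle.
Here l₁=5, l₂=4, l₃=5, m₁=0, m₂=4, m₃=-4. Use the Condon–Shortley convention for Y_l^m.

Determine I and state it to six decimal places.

m-sum 0 ✓  L=14 even ✓  1≤5≤9 ✓
Π(2lᵢ+1) = 11×9×11 = 1089
triangle coeff Δ(5,4,5) = 1/3153150
Σ_t [0,4]: t=0:+1/69120 t=1:−1/1728 t=2:+1/576 t=3:−1/1728 t=4:+1/69120 = 7/11520
(3j)²=2/143 [(5 4 5; 0 0 0)], sign=-1
Σ_t [4,4]: t=4:+1/69120 = 1/69120
(3j)²=2/143 [(5 4 5; 0 4 -4)], sign=-1
⇒ 4πI² = 36/169
I = (+1)√(36/169/(4π)) = 0.13019760

0.130198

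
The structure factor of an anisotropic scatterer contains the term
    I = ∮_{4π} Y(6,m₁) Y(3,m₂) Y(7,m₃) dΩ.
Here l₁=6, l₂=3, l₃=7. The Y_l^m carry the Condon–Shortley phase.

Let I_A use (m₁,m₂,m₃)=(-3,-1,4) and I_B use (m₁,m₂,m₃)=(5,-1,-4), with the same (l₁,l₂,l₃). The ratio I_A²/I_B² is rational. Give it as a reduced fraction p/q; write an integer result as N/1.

Same 6,3,7: normalisation and zero-m 3j drop out of the ratio.
A: Δ: 2! 10! 4! / 17! → 1/2042040; sum: t=0:+1/2903040 t=1:−1/483840 t=2:+1/1451520 = -1/967680; 3j²(6 3 7; -3 -1 4) = Δ·Π!·Σ² = 81/6188  (sign +1)
B: Δ: 2! 10! 4! / 17! → 1/2042040; sum: t=0:+1/2903040 t=1:−1/21772800 = 13/43545600; 3j²(6 3 7; 5 -1 -4) = Δ·Π!·Σ² = 143/7140  (sign -1)
I_A²/I_B² = (81/6188)/(143/7140) = 1215/1859

1215/1859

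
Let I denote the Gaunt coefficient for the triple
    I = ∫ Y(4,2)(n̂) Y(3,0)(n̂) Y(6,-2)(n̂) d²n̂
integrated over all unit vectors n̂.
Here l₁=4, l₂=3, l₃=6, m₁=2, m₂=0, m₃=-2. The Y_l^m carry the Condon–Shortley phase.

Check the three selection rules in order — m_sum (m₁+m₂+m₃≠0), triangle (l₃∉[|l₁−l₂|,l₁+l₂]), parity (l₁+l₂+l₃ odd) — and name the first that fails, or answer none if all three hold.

Σmᵢ = 0  ✓
l₃∈[|l₁−l₂|,l₁+l₂]=[1,7], have l₃=6  ✓
Σlᵢ = 13 ⇒ odd  ✗

parity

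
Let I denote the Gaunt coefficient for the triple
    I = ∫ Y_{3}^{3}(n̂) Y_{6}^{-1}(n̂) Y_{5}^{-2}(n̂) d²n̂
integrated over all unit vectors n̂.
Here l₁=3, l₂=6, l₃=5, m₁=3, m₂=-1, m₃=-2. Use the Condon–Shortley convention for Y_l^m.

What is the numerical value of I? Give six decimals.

Rules hold: Σm=0, L=14 even, 3≤5≤9.
N = 7·13·11 = 1001
Δ = 4!·2!·8!/15! = 1/675675
Racah Σ t=1..3: t=1:−1/8640 t=2:+1/2304 t=3:−1/8640 = 7/34560
⇒ 3j(3 6 5; 0 0 0)² = 7/429, sgn -1
Racah Σ t=0..0: t=0:+1/34560 = 1/34560
⇒ 3j(3 6 5; 3 -1 -2)² = 7/429, sgn -1
4πI² = N·(3j₀)²·(3jₘ)² = 343/1287
I = +1·√(0.266511/4π) = 0.14563067

0.145631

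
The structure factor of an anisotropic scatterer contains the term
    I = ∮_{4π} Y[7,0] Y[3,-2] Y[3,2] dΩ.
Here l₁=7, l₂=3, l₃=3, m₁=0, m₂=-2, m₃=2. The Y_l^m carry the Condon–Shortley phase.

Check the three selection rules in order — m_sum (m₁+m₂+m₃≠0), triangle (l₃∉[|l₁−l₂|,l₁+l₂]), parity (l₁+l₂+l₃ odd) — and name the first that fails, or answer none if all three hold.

Σmᵢ = 0  ✓
l₃∈[|l₁−l₂|,l₁+l₂]=[4,10], have l₃=3  ✗
Σlᵢ = 13 ⇒ odd

triangle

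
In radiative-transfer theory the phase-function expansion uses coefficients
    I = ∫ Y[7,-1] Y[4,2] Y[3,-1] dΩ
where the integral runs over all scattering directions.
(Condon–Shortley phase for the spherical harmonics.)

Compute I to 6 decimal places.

-0.138088

Checks pass: Σm=0; 14 even; l₃=3∈[3,11].
(2·7+1)(2·4+1)(2·3+1) = 945
Δ: 8! 6! 0! / 15! → 1/45045
sum: t=4:+1/20736 = 1/20736
3j²(7 4 3; 0 0 0) = Δ·Π!·Σ² = 35/1287  (sign -1)
sum: t=6:+1/69120 = 1/69120
3j²(7 4 3; -1 2 -1) = Δ·Π!·Σ² = 4/429  (sign +1)
combine: 4πI² = 945·35/1287·4/429 = 4900/20449
take √, sign -1: I = -0.13808836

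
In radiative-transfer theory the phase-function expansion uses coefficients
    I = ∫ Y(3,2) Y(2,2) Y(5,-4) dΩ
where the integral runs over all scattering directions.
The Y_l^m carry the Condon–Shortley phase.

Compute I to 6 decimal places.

Checks pass: Σm=0; 10 even; l₃=5∈[1,5].
(2·3+1)(2·2+1)(2·5+1) = 385
Δ: 0! 6! 4! / 11! → 1/2310
sum: t=0:+1/144 = 1/144
3j²(3 2 5; 0 0 0) = Δ·Π!·Σ² = 10/231  (sign -1)
sum: t=0:+1/2880 = 1/2880
3j²(3 2 5; 2 2 -4) = Δ·Π!·Σ² = 3/55  (sign -1)
combine: 4πI² = 385·10/231·3/55 = 10/11
take √, sign +1: I = 0.26896683

0.268967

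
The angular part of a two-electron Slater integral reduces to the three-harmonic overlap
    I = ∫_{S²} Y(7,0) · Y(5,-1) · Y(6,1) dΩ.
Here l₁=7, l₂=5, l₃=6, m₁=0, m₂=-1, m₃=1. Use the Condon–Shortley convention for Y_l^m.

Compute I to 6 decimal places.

Rules hold: Σm=0, L=18 even, 2≤6≤12.
N = 15·11·13 = 2145
Δ = 6!·8!·4!/19! = 1/174594420
Racah Σ t=1..5: t=1:−1/4147200 t=2:+1/207360 t=3:−1/82944 t=4:+1/207360 t=5:−1/4147200 = -1/345600
⇒ 3j(7 5 6; 0 0 0)² = 420/46189, sgn -1
Racah Σ t=0..4: t=0:+1/87091200 t=1:−1/1036800 t=2:+1/138240 t=3:−1/124416 t=4:+1/829440 = -1/1814400
⇒ 3j(7 5 6; 0 -1 1)² = 64/138567, sgn +1
4πI² = N·(3j₀)²·(3jₘ)² = 134400/14919047
I = -1·√(0.00900862/4π) = -0.02677467

-0.026775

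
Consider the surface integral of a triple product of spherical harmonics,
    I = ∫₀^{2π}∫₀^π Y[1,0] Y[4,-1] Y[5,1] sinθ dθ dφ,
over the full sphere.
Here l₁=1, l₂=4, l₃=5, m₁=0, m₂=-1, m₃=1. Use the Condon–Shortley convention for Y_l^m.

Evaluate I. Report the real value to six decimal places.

-0.240571

Checks pass: Σm=0; 10 even; l₃=5∈[3,5].
(2·1+1)(2·4+1)(2·5+1) = 297
Δ: 0! 2! 8! / 11! → 1/495
sum: t=0:+1/576 = 1/576
3j²(1 4 5; 0 0 0) = Δ·Π!·Σ² = 5/99  (sign -1)
sum: t=0:+1/720 = 1/720
3j²(1 4 5; 0 -1 1) = Δ·Π!·Σ² = 8/165  (sign +1)
combine: 4πI² = 297·5/99·8/165 = 8/11
take √, sign -1: I = -0.24057125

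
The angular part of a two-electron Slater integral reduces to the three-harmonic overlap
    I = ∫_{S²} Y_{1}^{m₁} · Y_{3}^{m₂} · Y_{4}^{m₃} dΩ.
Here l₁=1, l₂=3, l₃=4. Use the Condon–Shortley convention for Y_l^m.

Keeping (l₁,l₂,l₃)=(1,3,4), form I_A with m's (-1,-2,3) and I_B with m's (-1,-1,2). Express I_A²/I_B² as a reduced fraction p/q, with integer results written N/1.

7/5

l's match ⇒ only the (l;m) 3-j factors differ between A and B.
A: triangle coeff Δ(1,3,4) = 1/252; Σ_t [0,0]: t=0:+1/240 = 1/240; (3j)²=1/12 [(1 3 4; -1 -2 3)], sign=-1
B: triangle coeff Δ(1,3,4) = 1/252; Σ_t [0,0]: t=0:+1/96 = 1/96; (3j)²=5/84 [(1 3 4; -1 -1 2)], sign=+1
I_A²/I_B² = (1/12)/(5/84) = 7/5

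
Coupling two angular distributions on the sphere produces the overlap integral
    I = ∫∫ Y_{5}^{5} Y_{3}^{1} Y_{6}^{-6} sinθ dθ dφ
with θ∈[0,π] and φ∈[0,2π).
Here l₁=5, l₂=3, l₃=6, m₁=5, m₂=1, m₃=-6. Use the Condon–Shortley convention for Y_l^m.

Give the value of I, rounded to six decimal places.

-0.207001

Rules hold: Σm=0, L=14 even, 2≤6≤8.
N = 11·7·13 = 1001
Δ = 2!·8!·4!/15! = 1/675675
Racah Σ t=0..2: t=0:+1/8640 t=1:−1/2304 t=2:+1/8640 = -7/34560
⇒ 3j(5 3 6; 0 0 0)² = 7/429, sgn -1
Racah Σ t=0..0: t=0:+1/1935360 = 1/1935360
⇒ 3j(5 3 6; 5 1 -6)² = 3/91, sgn +1
4πI² = N·(3j₀)²·(3jₘ)² = 7/13
I = -1·√(0.538462/4π) = -0.20700098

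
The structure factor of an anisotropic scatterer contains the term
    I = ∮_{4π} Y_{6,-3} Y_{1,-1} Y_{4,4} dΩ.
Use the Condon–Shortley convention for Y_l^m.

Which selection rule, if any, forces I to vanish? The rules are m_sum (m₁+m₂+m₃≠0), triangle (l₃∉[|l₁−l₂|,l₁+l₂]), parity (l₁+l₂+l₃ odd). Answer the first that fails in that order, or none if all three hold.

azimuthal sum: -3 − 1 + 4 = 0  ✓
5 ≤ 4 ≤ 7 (triangle on l)  ✗
L = 6 + 1 + 4 = 11 (odd)

triangle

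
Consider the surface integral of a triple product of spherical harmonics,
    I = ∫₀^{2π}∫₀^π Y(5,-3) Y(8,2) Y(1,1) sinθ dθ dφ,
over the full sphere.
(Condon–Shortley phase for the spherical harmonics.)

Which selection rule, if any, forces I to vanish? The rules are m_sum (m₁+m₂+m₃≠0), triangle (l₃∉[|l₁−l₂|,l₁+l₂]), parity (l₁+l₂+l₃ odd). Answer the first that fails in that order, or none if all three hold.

azimuthal sum: -3 + 2 + 1 = 0  ✓
3 ≤ 1 ≤ 13 (triangle on l)  ✗
L = 5 + 8 + 1 = 14 (even)

triangle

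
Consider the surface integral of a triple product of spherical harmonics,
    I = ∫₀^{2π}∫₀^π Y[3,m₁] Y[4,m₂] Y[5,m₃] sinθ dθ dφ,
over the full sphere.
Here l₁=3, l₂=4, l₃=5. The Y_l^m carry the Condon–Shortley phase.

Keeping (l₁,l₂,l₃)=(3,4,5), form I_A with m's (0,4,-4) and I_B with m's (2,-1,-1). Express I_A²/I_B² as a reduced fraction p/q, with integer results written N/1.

Shared (l₁,l₂,l₃)=(3,4,5): N and (l;000)² cancel in I_A²/I_B².
A: Δ = 2!·4!·6!/13! = 1/180180; Racah Σ t=2..2: t=2:+1/8640 = 1/8640; ⇒ 3j(3 4 5; 0 4 -4)² = 28/715, sgn -1
B: Δ = 2!·4!·6!/13! = 1/180180; Racah Σ t=0..1: t=0:+1/432 t=1:−1/1152 = 5/3456; ⇒ 3j(3 4 5; 2 -1 -1)² = 625/36036, sgn +1
I_A²/I_B² = (28/715)/(625/36036) = 7056/3125

7056/3125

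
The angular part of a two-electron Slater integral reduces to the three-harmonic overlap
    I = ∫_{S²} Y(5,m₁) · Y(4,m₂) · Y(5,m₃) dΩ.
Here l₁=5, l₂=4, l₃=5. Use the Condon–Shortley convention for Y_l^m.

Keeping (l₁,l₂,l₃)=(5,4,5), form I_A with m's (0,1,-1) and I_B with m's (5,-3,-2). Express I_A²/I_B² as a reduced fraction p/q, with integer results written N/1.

1/7

Same 5,4,5: normalisation and zero-m 3j drop out of the ratio.
A: Δ: 4! 6! 4! / 15! → 1/3153150; sum: t=1:−1/6912 t=2:+1/864 t=3:−1/1152 t=4:+1/17280 = 7/34560; 3j²(5 4 5; 0 1 -1) = Δ·Π!·Σ² = 1/429  (sign +1)
B: Δ: 4! 6! 4! / 15! → 1/3153150; sum: t=0:+1/103680 = 1/103680; 3j²(5 4 5; 5 -3 -2) = Δ·Π!·Σ² = 7/429  (sign -1)
I_A²/I_B² = (1/429)/(7/429) = 1/7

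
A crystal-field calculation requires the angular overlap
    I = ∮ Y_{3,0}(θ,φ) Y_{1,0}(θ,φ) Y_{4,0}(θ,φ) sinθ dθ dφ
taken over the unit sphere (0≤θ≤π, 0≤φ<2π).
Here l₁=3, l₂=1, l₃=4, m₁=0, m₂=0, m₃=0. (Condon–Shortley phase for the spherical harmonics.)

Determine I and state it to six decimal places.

0.246233

Checks pass: Σm=0; 8 even; l₃=4∈[2,4].
(2·3+1)(2·1+1)(2·4+1) = 189
Δ: 0! 6! 2! / 9! → 1/252
sum: t=0:+1/36 = 1/36
3j²(3 1 4; 0 0 0) = Δ·Π!·Σ² = 4/63  (sign +1)
(m-triple is (0,0,0) — same symbol as above.)
combine: 4πI² = 189·4/63·4/63 = 16/21
take √, sign +1: I = 0.24623252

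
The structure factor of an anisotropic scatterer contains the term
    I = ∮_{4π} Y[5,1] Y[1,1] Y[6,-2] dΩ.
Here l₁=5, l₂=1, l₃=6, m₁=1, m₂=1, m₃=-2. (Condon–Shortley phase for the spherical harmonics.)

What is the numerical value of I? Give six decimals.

0.216205

m-sum 0 ✓  L=12 even ✓  4≤6≤6 ✓
Π(2lᵢ+1) = 11×3×13 = 429
triangle coeff Δ(5,1,6) = 1/858
Σ_t [0,0]: t=0:+1/14400 = 1/14400
(3j)²=6/143 [(5 1 6; 0 0 0)], sign=+1
Σ_t [0,0]: t=0:+1/34560 = 1/34560
(3j)²=14/429 [(5 1 6; 1 1 -2)], sign=+1
⇒ 4πI² = 84/143
I = (+1)√(84/143/(4π)) = 0.21620548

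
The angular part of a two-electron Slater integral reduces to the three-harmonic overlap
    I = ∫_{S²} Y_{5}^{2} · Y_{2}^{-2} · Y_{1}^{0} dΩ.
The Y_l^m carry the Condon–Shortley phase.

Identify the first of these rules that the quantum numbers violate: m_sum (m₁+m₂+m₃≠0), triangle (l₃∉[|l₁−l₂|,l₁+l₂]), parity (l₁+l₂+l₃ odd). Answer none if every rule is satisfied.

triangle

Σmᵢ = 0  ✓
l₃∈[|l₁−l₂|,l₁+l₂]=[3,7], have l₃=1  ✗
Σlᵢ = 8 ⇒ even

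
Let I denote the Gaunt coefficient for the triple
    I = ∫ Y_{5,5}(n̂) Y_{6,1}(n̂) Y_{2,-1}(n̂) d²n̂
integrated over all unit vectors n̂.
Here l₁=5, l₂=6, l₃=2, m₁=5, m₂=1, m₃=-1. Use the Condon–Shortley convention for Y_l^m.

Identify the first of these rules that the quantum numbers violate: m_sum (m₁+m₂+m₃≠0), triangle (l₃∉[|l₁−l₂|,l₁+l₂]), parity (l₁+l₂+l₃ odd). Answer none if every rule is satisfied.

m_sum

m₁+m₂+m₃ = 5 + 1 − 1 = 5  ✗
triangle: |5−6|=1 ≤ l₃=2 ≤ 5+6=11
parity: l₁+l₂+l₃ = 13 is odd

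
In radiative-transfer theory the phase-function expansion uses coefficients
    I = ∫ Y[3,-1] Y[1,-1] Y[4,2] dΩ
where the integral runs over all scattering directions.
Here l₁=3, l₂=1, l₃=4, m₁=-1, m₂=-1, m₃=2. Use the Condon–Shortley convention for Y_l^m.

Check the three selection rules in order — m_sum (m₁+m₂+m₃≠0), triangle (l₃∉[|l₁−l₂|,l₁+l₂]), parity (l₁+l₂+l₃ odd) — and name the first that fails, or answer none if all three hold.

azimuthal sum: -1 − 1 + 2 = 0  ✓
2 ≤ 4 ≤ 4 (triangle on l)  ✓
L = 3 + 1 + 4 = 8 (even)  ✓

none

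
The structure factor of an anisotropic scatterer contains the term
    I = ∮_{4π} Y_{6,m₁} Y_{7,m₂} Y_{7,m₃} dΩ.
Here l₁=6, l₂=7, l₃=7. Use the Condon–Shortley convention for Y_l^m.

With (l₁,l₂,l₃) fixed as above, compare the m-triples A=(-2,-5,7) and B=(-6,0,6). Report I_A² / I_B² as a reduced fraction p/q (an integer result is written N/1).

15/4

Same 6,7,7: normalisation and zero-m 3j drop out of the ratio.
A: Δ: 6! 6! 8! / 21! → 1/2444321880; sum: t=2:+1/1393459200 = 1/1393459200; 3j²(6 7 7; -2 -5 7) = Δ·Π!·Σ² = 11/646  (sign +1)
B: Δ: 6! 6! 8! / 21! → 1/2444321880; sum: t=6:+1/2612736000 = 1/2612736000; 3j²(6 7 7; -6 0 6) = Δ·Π!·Σ² = 22/4845  (sign -1)
I_A²/I_B² = (11/646)/(22/4845) = 15/4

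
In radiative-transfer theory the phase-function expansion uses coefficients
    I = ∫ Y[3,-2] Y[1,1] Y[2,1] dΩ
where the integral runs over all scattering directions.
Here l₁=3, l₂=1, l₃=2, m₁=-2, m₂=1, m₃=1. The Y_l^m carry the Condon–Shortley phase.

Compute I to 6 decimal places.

0.261169

Checks pass: Σm=0; 6 even; l₃=2∈[2,4].
(2·3+1)(2·1+1)(2·2+1) = 105
Δ: 2! 4! 0! / 7! → 1/105
sum: t=1:−1/4 = -1/4
3j²(3 1 2; 0 0 0) = Δ·Π!·Σ² = 3/35  (sign -1)
sum: t=2:+1/12 = 1/12
3j²(3 1 2; -2 1 1) = Δ·Π!·Σ² = 2/21  (sign -1)
combine: 4πI² = 105·3/35·2/21 = 6/7
take √, sign +1: I = 0.26116903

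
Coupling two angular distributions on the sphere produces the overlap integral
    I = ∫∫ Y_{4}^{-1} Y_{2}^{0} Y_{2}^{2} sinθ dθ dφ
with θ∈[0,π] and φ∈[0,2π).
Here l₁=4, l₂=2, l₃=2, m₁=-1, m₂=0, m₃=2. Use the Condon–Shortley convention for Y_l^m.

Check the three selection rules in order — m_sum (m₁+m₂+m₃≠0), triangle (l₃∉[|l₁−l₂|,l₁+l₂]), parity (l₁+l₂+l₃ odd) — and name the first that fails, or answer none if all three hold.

azimuthal sum: -1 + 0 + 2 = 1  ✗
2 ≤ 2 ≤ 6 (triangle on l)
L = 4 + 2 + 2 = 8 (even)

m_sum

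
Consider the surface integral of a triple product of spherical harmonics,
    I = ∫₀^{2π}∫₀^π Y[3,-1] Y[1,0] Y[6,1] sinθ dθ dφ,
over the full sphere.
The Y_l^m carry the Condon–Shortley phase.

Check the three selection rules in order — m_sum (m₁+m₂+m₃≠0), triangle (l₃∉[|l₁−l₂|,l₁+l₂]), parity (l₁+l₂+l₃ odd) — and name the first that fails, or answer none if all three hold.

triangle

m₁+m₂+m₃ = -1 + 0 + 1 = 0  ✓
triangle: |3−1|=2 ≤ l₃=6 ≤ 3+1=4  ✗
parity: l₁+l₂+l₃ = 10 is even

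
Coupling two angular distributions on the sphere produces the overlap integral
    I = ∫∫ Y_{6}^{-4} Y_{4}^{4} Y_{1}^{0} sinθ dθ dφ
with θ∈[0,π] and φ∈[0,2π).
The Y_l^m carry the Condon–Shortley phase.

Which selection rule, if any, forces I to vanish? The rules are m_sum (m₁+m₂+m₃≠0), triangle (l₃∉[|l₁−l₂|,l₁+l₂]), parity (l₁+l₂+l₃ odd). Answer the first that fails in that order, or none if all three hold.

triangle

m₁+m₂+m₃ = -4 + 4 + 0 = 0  ✓
triangle: |6−4|=2 ≤ l₃=1 ≤ 6+4=10  ✗
parity: l₁+l₂+l₃ = 11 is odd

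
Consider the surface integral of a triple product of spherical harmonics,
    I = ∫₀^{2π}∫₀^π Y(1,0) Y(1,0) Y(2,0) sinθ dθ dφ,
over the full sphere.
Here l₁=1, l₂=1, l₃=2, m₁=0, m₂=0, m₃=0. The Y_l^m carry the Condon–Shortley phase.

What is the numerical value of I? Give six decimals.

0.252313

m-sum 0 ✓  L=4 even ✓  0≤2≤2 ✓
Π(2lᵢ+1) = 3×3×5 = 45
triangle coeff Δ(1,1,2) = 1/30
Σ_t [0,0]: t=0:+1/1 = 1/1
(3j)²=2/15 [(1 1 2; 0 0 0)], sign=+1
(m-triple is (0,0,0) — same symbol as above.)
⇒ 4πI² = 4/5
I = (+1)√(4/5/(4π)) = 0.25231325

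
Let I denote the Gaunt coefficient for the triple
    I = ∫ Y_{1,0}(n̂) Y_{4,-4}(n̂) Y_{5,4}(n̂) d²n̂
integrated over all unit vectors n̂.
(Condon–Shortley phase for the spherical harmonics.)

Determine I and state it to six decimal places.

Rules hold: Σm=0, L=10 even, 3≤5≤5.
N = 3·9·11 = 297
Δ = 0!·2!·8!/11! = 1/495
Racah Σ t=0..0: t=0:+1/576 = 1/576
⇒ 3j(1 4 5; 0 0 0)² = 5/99, sgn -1
Racah Σ t=0..0: t=0:+1/40320 = 1/40320
⇒ 3j(1 4 5; 0 -4 4)² = 1/55, sgn -1
4πI² = N·(3j₀)²·(3jₘ)² = 3/11
I = +1·√(0.272727/4π) = 0.14731920

0.147319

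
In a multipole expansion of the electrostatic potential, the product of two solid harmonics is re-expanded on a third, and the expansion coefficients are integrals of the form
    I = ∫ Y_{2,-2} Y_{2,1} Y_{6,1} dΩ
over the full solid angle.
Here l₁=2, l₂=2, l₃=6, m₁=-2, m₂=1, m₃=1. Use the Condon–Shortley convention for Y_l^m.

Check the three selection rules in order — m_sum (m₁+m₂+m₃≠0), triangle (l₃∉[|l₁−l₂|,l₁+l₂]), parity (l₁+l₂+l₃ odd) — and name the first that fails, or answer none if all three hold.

triangle

m₁+m₂+m₃ = -2 + 1 + 1 = 0  ✓
triangle: |2−2|=0 ≤ l₃=6 ≤ 2+2=4  ✗
parity: l₁+l₂+l₃ = 10 is even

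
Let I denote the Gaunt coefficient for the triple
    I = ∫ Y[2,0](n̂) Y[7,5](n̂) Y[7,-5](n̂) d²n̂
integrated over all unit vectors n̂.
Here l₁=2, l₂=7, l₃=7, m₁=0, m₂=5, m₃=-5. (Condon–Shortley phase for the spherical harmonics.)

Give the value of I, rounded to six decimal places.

Checks pass: Σm=0; 16 even; l₃=7∈[5,9].
(2·2+1)(2·7+1)(2·7+1) = 1125
Δ: 2! 2! 12! / 17! → 1/185640
sum: t=0:+1/2419200 t=1:−1/518400 t=2:+1/2419200 = -1/907200
3j²(2 7 7; 0 0 0) = Δ·Π!·Σ² = 56/3315  (sign +1)
sum: t=0:+1/1916006400 t=1:−1/39916800 t=2:+1/29030400 = 19/1916006400
3j²(2 7 7; 0 5 -5) = Δ·Π!·Σ² = 361/185640  (sign +1)
combine: 4πI² = 1125·56/3315·361/185640 = 1805/48841
take √, sign +1: I = 0.05423022

0.054230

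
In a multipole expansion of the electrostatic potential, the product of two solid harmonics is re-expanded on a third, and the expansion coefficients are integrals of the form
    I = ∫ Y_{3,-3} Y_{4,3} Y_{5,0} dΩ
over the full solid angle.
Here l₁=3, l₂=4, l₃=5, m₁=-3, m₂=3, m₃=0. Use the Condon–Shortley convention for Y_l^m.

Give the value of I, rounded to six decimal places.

-0.098140

m-sum 0 ✓  L=12 even ✓  1≤5≤7 ✓
Π(2lᵢ+1) = 7×9×11 = 693
triangle coeff Δ(3,4,5) = 1/180180
Σ_t [0,2]: t=0:+1/576 t=1:−1/144 t=2:+1/576 = -1/288
(3j)²=20/1001 [(3 4 5; 0 0 0)], sign=+1
Σ_t [2,2]: t=2:+1/5760 = 1/5760
(3j)²=5/572 [(3 4 5; -3 3 0)], sign=-1
⇒ 4πI² = 225/1859
I = (-1)√(225/1859/(4π)) = -0.09814013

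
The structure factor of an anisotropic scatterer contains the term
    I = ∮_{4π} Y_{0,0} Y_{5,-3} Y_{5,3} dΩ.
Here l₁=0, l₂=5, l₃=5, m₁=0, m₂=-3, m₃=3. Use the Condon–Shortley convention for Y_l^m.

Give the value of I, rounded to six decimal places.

-0.282095

Checks pass: Σm=0; 10 even; l₃=5∈[5,5].
(2·0+1)(2·5+1)(2·5+1) = 121
Δ: 0! 0! 10! / 11! → 1/11
sum: t=0:+1/14400 = 1/14400
3j²(0 5 5; 0 0 0) = Δ·Π!·Σ² = 1/11  (sign -1)
sum: t=0:+1/80640 = 1/80640
3j²(0 5 5; 0 -3 3) = Δ·Π!·Σ² = 1/11  (sign +1)
combine: 4πI² = 121·1/11·1/11 = 1/1
take √, sign -1: I = -0.28209479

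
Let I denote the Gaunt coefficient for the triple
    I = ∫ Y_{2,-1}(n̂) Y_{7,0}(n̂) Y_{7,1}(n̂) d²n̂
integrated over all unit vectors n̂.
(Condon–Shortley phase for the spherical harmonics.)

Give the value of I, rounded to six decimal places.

Checks pass: Σm=0; 16 even; l₃=7∈[5,9].
(2·2+1)(2·7+1)(2·7+1) = 1125
Δ: 2! 2! 12! / 17! → 1/185640
sum: t=0:+1/2419200 t=1:−1/518400 t=2:+1/2419200 = -1/907200
3j²(2 7 7; 0 0 0) = Δ·Π!·Σ² = 56/3315  (sign +1)
sum: t=1:−1/1036800 t=2:+1/1209600 = -1/7257600
3j²(2 7 7; -1 0 1) = Δ·Π!·Σ² = 1/2210  (sign -1)
combine: 4πI² = 1125·56/3315·1/2210 = 420/48841
take √, sign -1: I = -0.02615938

-0.026159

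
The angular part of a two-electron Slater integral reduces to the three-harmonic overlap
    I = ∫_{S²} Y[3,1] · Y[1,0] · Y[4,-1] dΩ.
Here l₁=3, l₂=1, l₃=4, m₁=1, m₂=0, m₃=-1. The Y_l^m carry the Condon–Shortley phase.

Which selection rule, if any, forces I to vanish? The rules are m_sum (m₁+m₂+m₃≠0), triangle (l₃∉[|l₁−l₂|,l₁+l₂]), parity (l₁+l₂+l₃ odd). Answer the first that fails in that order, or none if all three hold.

none

azimuthal sum: 1 + 0 − 1 = 0  ✓
2 ≤ 4 ≤ 4 (triangle on l)  ✓
L = 3 + 1 + 4 = 8 (even)  ✓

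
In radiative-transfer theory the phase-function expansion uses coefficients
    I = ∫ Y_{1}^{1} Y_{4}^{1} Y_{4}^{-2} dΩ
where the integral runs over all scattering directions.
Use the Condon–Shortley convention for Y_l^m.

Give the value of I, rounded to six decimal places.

0.000000

L=9 odd ⇒ parity kills the (l;000) factor ⇒ I = 0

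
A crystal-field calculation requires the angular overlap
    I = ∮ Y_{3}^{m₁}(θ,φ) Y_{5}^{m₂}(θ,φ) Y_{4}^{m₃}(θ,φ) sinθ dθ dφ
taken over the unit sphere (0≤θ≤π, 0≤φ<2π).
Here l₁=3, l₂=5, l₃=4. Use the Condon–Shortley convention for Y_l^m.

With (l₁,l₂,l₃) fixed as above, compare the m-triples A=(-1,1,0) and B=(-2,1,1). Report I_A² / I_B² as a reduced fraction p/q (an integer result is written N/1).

Shared (l₁,l₂,l₃)=(3,5,4): N and (l;000)² cancel in I_A²/I_B².
A: Δ = 4!·2!·6!/13! = 1/180180; Racah Σ t=2..4: t=2:+1/384 t=3:−1/216 t=4:+1/2304 = -11/6912; ⇒ 3j(3 5 4; -1 1 0)² = 11/1638, sgn -1
B: Δ = 4!·2!·6!/13! = 1/180180; Racah Σ t=3..4: t=3:−1/432 t=4:+1/1152 = -5/3456; ⇒ 3j(3 5 4; -2 1 1)² = 625/36036, sgn +1
I_A²/I_B² = (11/1638)/(625/36036) = 242/625

242/625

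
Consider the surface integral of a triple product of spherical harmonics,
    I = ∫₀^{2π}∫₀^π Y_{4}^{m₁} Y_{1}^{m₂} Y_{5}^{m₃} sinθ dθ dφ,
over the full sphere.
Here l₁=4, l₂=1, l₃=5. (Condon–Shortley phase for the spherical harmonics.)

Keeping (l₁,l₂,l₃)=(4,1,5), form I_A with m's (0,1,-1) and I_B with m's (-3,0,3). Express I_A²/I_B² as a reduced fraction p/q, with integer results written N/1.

15/16

Same 4,1,5: normalisation and zero-m 3j drop out of the ratio.
A: Δ: 0! 8! 2! / 11! → 1/495; sum: t=0:+1/1152 = 1/1152; 3j²(4 1 5; 0 1 -1) = Δ·Π!·Σ² = 1/33  (sign +1)
B: Δ: 0! 8! 2! / 11! → 1/495; sum: t=0:+1/5040 = 1/5040; 3j²(4 1 5; -3 0 3) = Δ·Π!·Σ² = 16/495  (sign +1)
I_A²/I_B² = (1/33)/(16/495) = 15/16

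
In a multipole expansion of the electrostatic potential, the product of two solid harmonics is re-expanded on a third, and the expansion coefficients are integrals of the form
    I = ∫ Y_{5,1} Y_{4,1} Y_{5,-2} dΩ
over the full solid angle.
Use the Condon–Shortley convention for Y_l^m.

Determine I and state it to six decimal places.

0.128377

Rules hold: Σm=0, L=14 even, 1≤5≤9.
N = 11·9·11 = 1089
Δ = 4!·6!·4!/15! = 1/3153150
Racah Σ t=0..4: t=0:+1/69120 t=1:−1/1728 t=2:+1/576 t=3:−1/1728 t=4:+1/69120 = 7/11520
⇒ 3j(5 4 5; 0 0 0)² = 2/143, sgn -1
Racah Σ t=1..4: t=1:−1/5184 t=2:+1/1152 t=3:−1/2880 t=4:+1/103680 = 7/20736
⇒ 3j(5 4 5; 1 1 -2)² = 35/2574, sgn -1
4πI² = N·(3j₀)²·(3jₘ)² = 35/169
I = +1·√(0.207101/4π) = 0.12837656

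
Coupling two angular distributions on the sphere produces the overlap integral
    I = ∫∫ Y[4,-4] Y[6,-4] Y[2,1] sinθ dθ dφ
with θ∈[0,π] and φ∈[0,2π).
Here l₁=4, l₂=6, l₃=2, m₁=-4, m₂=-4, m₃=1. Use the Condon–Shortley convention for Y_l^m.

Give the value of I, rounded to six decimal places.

-4 − 4 + 1 = -7 ≠ 0: azimuthal integral kills it; I = 0

0.000000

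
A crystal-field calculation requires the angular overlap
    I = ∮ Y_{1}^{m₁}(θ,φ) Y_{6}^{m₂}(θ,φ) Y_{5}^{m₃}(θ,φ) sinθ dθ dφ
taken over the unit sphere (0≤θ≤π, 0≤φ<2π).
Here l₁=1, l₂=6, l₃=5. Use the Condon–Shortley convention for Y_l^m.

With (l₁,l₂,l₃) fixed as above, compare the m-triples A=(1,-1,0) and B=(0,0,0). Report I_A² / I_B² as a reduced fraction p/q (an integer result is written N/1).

7/12

Same 1,6,5: normalisation and zero-m 3j drop out of the ratio.
A: Δ: 2! 0! 10! / 13! → 1/858; sum: t=0:+1/28800 = 1/28800; 3j²(1 6 5; 1 -1 0) = Δ·Π!·Σ² = 7/286  (sign -1)
B: Δ: 2! 0! 10! / 13! → 1/858; sum: t=1:−1/14400 = -1/14400; 3j²(1 6 5; 0 0 0) = Δ·Π!·Σ² = 6/143  (sign +1)
I_A²/I_B² = (7/286)/(6/143) = 7/12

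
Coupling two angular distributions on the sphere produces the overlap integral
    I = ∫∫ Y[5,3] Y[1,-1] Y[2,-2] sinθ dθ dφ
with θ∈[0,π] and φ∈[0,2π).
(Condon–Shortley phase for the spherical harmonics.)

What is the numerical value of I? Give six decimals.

0.000000

triangle: need 4≤l₃≤6, have 2; I=0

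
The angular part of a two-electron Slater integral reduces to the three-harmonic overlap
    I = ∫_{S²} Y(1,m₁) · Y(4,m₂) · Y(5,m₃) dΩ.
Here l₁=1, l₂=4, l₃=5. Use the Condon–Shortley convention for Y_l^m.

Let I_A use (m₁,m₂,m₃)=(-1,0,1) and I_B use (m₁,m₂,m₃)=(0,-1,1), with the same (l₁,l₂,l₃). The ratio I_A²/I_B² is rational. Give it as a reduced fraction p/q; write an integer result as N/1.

Shared (l₁,l₂,l₃)=(1,4,5): N and (l;000)² cancel in I_A²/I_B².
A: Δ = 0!·2!·8!/11! = 1/495; Racah Σ t=0..0: t=0:+1/1152 = 1/1152; ⇒ 3j(1 4 5; -1 0 1)² = 1/33, sgn +1
B: Δ = 0!·2!·8!/11! = 1/495; Racah Σ t=0..0: t=0:+1/720 = 1/720; ⇒ 3j(1 4 5; 0 -1 1)² = 8/165, sgn +1
I_A²/I_B² = (1/33)/(8/165) = 5/8

5/8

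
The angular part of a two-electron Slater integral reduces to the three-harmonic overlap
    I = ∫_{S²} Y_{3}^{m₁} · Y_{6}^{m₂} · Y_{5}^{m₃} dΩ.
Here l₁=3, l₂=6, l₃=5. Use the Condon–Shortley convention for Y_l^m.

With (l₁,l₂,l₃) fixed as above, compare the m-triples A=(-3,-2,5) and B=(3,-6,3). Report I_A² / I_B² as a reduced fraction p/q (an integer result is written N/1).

Shared (l₁,l₂,l₃)=(3,6,5): N and (l;000)² cancel in I_A²/I_B².
A: Δ = 4!·2!·8!/15! = 1/675675; Racah Σ t=4..4: t=4:+1/1935360 = 1/1935360; ⇒ 3j(3 6 5; -3 -2 5)² = 1/1001, sgn +1
B: Δ = 4!·2!·8!/15! = 1/675675; Racah Σ t=0..0: t=0:+1/1935360 = 1/1935360; ⇒ 3j(3 6 5; 3 -6 3)² = 1/91, sgn +1
I_A²/I_B² = (1/1001)/(1/91) = 1/11

1/11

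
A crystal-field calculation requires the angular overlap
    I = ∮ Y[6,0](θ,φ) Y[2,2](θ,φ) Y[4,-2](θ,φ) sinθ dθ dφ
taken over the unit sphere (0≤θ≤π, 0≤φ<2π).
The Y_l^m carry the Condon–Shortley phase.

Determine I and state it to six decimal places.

m-sum 0 ✓  L=12 even ✓  4≤4≤8 ✓
Π(2lᵢ+1) = 13×5×9 = 585
triangle coeff Δ(6,2,4) = 1/6435
Σ_t [2,2]: t=2:+1/2304 = 1/2304
(3j)²=5/143 [(6 2 4; 0 0 0)], sign=+1
Σ_t [4,4]: t=4:+1/34560 = 1/34560
(3j)²=1/429 [(6 2 4; 0 2 -2)], sign=+1
⇒ 4πI² = 75/1573
I = (+1)√(75/1573/(4π)) = 0.06159725

0.061597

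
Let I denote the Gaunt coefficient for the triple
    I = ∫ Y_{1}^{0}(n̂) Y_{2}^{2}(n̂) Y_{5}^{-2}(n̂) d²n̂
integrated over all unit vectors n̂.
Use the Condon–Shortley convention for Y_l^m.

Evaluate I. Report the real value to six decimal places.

0.000000

l₃=5 ∉ [1,3] — triangle fails ⇒ I = 0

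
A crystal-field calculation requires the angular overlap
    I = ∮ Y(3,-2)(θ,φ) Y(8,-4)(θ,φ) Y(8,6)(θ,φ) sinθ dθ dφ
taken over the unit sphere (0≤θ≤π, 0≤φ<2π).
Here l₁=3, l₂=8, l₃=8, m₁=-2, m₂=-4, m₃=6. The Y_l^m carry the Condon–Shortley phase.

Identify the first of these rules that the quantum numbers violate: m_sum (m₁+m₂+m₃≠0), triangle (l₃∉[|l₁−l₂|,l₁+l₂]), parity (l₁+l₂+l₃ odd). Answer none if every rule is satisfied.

m₁+m₂+m₃ = -2 − 4 + 6 = 0  ✓
triangle: |3−8|=5 ≤ l₃=8 ≤ 3+8=11  ✓
parity: l₁+l₂+l₃ = 19 is odd  ✗

parity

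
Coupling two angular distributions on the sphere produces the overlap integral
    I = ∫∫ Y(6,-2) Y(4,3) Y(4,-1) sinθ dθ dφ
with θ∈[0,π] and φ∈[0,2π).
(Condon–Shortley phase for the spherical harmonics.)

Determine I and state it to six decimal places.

Checks pass: Σm=0; 14 even; l₃=4∈[2,10].
(2·6+1)(2·4+1)(2·4+1) = 1053
Δ: 6! 6! 2! / 15! → 1/1261260
sum: t=2:+1/4608 t=3:−1/1296 t=4:+1/4608 = -7/20736
3j²(6 4 4; 0 0 0) = Δ·Π!·Σ² = 20/1287  (sign -1)
sum: t=5:−1/8640 t=6:+1/34560 = -1/11520
3j²(6 4 4; -2 3 -1) = Δ·Π!·Σ² = 3/143  (sign +1)
combine: 4πI² = 1053·20/1287·3/143 = 540/1573
take √, sign -1: I = -0.16528277

-0.165283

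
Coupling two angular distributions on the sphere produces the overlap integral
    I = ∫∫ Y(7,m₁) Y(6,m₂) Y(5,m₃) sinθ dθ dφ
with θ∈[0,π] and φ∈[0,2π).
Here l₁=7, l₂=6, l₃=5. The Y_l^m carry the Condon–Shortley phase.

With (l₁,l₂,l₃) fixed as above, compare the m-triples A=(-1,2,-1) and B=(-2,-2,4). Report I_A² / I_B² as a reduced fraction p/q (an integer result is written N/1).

Same 7,6,5: normalisation and zero-m 3j drop out of the ratio.
A: Δ: 8! 6! 4! / 19! → 1/174594420; sum: t=4:+1/663552 t=5:−1/155520 t=6:+1/276480 t=7:−1/3628800 t=8:+1/696729600 = -367/232243200; 3j²(7 6 5; -1 2 -1) = Δ·Π!·Σ² = 134689/19399380  (sign -1)
B: Δ: 8! 6! 4! / 19! → 1/174594420; sum: t=3:−1/3110400 t=4:+1/1658880 = 7/24883200; 3j²(7 6 5; -2 -2 4) = Δ·Π!·Σ² = 4802/692835  (sign -1)
I_A²/I_B² = (134689/19399380)/(4802/692835) = 134689/134456

134689/134456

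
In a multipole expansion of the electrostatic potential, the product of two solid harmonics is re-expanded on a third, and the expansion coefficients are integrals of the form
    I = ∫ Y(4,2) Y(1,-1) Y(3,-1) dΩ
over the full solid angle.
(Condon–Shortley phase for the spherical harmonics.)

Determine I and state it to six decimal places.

0.238414

Checks pass: Σm=0; 8 even; l₃=3∈[3,5].
(2·4+1)(2·1+1)(2·3+1) = 189
Δ: 2! 6! 0! / 9! → 1/252
sum: t=1:−1/36 = -1/36
3j²(4 1 3; 0 0 0) = Δ·Π!·Σ² = 4/63  (sign +1)
sum: t=0:+1/96 = 1/96
3j²(4 1 3; 2 -1 -1) = Δ·Π!·Σ² = 5/84  (sign +1)
combine: 4πI² = 189·4/63·5/84 = 5/7
take √, sign +1: I = 0.23841361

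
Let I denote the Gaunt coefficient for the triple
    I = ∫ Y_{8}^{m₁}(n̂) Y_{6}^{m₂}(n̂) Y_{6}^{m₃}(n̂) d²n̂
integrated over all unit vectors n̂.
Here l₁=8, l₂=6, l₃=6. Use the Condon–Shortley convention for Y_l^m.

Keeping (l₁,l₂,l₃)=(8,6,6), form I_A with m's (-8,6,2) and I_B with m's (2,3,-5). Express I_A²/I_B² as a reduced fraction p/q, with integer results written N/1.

143/378

l's match ⇒ only the (l;m) 3-j factors differ between A and B.
A: triangle coeff Δ(8,6,6) = 1/1309458150; Σ_t [8,8]: t=8:+1/39016857600 = 1/39016857600; (3j)²=11/2261 [(8 6 6; -8 6 2)], sign=+1
B: triangle coeff Δ(8,6,6) = 1/1309458150; Σ_t [5,6]: t=5:−1/87091200 t=6:+1/348364800 = -1/116121600; (3j)²=54/4199 [(8 6 6; 2 3 -5)], sign=+1
I_A²/I_B² = (11/2261)/(54/4199) = 143/378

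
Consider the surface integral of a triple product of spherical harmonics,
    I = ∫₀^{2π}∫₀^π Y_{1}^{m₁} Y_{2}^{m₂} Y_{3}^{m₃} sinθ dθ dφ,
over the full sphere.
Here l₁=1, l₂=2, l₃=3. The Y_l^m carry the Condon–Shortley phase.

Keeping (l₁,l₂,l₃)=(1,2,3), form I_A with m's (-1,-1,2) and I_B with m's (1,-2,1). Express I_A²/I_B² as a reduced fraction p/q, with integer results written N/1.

l's match ⇒ only the (l;m) 3-j factors differ between A and B.
A: triangle coeff Δ(1,2,3) = 1/105; Σ_t [0,0]: t=0:+1/12 = 1/12; (3j)²=2/21 [(1 2 3; -1 -1 2)], sign=-1
B: triangle coeff Δ(1,2,3) = 1/105; Σ_t [0,0]: t=0:+1/48 = 1/48; (3j)²=1/105 [(1 2 3; 1 -2 1)], sign=+1
I_A²/I_B² = (2/21)/(1/105) = 10/1

10/1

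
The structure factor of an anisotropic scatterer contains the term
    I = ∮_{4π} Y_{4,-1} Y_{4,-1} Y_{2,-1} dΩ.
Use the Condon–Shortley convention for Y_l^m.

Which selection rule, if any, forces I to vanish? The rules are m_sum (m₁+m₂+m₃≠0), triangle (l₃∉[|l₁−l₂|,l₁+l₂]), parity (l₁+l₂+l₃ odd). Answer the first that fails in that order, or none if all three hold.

m_sum

azimuthal sum: -1 − 1 − 1 = -3  ✗
0 ≤ 2 ≤ 8 (triangle on l)
L = 4 + 4 + 2 = 10 (even)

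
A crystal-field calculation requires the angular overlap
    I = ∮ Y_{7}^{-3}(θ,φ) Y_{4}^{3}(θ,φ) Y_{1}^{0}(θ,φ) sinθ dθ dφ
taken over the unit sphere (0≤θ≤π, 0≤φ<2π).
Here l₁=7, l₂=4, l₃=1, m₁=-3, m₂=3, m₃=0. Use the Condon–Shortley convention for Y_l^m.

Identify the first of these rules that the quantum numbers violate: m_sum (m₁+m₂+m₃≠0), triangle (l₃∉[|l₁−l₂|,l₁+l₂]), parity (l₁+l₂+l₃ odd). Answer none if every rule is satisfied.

triangle

azimuthal sum: -3 + 3 + 0 = 0  ✓
3 ≤ 1 ≤ 11 (triangle on l)  ✗
L = 7 + 4 + 1 = 12 (even)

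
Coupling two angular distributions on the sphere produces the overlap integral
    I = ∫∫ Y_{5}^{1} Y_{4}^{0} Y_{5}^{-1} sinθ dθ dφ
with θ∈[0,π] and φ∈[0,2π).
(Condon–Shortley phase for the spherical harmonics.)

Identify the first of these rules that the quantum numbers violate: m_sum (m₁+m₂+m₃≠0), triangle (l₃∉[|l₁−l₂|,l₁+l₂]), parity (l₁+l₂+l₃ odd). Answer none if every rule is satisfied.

Σmᵢ = 0  ✓
l₃∈[|l₁−l₂|,l₁+l₂]=[1,9], have l₃=5  ✓
Σlᵢ = 14 ⇒ even  ✓

none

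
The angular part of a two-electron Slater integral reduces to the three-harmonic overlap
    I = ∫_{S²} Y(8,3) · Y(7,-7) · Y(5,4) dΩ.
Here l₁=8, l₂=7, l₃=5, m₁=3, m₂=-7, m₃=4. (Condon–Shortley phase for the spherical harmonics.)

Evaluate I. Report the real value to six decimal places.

Rules hold: Σm=0, L=20 even, 1≤5≤15.
N = 17·15·11 = 2805
Δ = 10!·6!·4!/21! = 1/814773960
Racah Σ t=3..7: t=3:−1/87091200 t=4:+1/4976640 t=5:−1/2073600 t=6:+1/4976640 t=7:−1/87091200 = -1/9676800
⇒ 3j(8 7 5; 0 0 0)² = 360/46189, sgn +1
Racah Σ t=0..0: t=0:+1/10450944000 = 1/10450944000
⇒ 3j(8 7 5; 3 -7 4)² = 11/6460, sgn -1
4πI² = N·(3j₀)²·(3jₘ)² = 2970/79781
I = -1·√(0.0372269/4π) = -0.05442815

-0.054428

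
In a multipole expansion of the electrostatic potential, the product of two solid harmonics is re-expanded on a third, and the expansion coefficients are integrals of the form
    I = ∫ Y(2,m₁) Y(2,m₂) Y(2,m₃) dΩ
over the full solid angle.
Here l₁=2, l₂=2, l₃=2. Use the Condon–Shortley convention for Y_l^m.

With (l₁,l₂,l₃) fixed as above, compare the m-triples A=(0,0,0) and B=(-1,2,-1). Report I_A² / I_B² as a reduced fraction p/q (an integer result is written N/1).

2/3

Shared (l₁,l₂,l₃)=(2,2,2): N and (l;000)² cancel in I_A²/I_B².
A: Δ = 2!·2!·2!/7! = 1/630; Racah Σ t=0..2: t=0:+1/8 t=1:−1/1 t=2:+1/8 = -3/4; ⇒ 3j(2 2 2; 0 0 0)² = 2/35, sgn -1
B: Δ = 2!·2!·2!/7! = 1/630; Racah Σ t=2..2: t=2:+1/4 = 1/4; ⇒ 3j(2 2 2; -1 2 -1)² = 3/35, sgn -1
I_A²/I_B² = (2/35)/(3/35) = 2/3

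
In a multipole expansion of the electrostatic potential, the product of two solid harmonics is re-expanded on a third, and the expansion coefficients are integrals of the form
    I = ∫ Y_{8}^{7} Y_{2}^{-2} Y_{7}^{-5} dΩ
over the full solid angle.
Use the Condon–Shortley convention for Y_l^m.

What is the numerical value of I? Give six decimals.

0.000000

L=17 odd ⇒ parity kills the (l;000) factor ⇒ I = 0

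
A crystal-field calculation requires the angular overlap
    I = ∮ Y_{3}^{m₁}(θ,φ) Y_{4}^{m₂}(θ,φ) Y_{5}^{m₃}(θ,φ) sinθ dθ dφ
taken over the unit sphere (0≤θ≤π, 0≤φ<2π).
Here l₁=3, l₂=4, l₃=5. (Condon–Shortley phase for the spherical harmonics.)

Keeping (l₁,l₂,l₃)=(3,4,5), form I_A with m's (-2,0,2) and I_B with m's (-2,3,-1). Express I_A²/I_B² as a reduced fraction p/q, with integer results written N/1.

20/121

Same 3,4,5: normalisation and zero-m 3j drop out of the ratio.
A: Δ: 2! 4! 6! / 13! → 1/180180; sum: t=1:−1/864 t=2:+1/576 = 1/1728; 3j²(3 4 5; -2 0 2) = Δ·Π!·Σ² = 5/1287  (sign -1)
B: Δ: 2! 4! 6! / 13! → 1/180180; sum: t=1:−1/17280 t=2:+1/1440 = 11/17280; 3j²(3 4 5; -2 3 -1) = Δ·Π!·Σ² = 11/468  (sign +1)
I_A²/I_B² = (5/1287)/(11/468) = 20/121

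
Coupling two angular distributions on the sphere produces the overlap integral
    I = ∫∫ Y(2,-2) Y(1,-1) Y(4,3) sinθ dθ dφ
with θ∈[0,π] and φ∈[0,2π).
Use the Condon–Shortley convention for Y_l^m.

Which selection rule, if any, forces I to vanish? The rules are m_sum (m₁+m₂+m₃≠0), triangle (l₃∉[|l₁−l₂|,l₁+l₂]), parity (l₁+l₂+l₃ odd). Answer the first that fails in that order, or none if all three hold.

triangle

m₁+m₂+m₃ = -2 − 1 + 3 = 0  ✓
triangle: |2−1|=1 ≤ l₃=4 ≤ 2+1=3  ✗
parity: l₁+l₂+l₃ = 7 is odd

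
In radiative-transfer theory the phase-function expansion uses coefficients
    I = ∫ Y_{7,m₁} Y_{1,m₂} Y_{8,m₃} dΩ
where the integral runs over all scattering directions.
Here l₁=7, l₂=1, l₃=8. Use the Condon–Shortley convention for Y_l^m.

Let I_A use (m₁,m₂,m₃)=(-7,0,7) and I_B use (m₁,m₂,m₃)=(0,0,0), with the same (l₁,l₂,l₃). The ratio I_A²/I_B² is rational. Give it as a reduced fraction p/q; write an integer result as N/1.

15/64

Same 7,1,8: normalisation and zero-m 3j drop out of the ratio.
A: Δ: 0! 14! 2! / 17! → 1/2040; sum: t=0:+1/87178291200 = 1/87178291200; 3j²(7 1 8; -7 0 7) = Δ·Π!·Σ² = 1/136  (sign -1)
B: Δ: 0! 14! 2! / 17! → 1/2040; sum: t=0:+1/25401600 = 1/25401600; 3j²(7 1 8; 0 0 0) = Δ·Π!·Σ² = 8/255  (sign +1)
I_A²/I_B² = (1/136)/(8/255) = 15/64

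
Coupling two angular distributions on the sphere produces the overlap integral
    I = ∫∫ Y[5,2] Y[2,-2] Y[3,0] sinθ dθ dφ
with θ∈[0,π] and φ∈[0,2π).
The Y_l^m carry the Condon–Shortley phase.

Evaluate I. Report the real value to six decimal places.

0.141758

Rules hold: Σm=0, L=10 even, 3≤3≤7.
N = 11·5·7 = 385
Δ = 4!·6!·0!/11! = 1/2310
Racah Σ t=2..2: t=2:+1/144 = 1/144
⇒ 3j(5 2 3; 0 0 0)² = 10/231, sgn -1
Racah Σ t=0..0: t=0:+1/864 = 1/864
⇒ 3j(5 2 3; 2 -2 0)² = 1/66, sgn -1
4πI² = N·(3j₀)²·(3jₘ)² = 25/99
I = +1·√(0.252525/4π) = 0.14175797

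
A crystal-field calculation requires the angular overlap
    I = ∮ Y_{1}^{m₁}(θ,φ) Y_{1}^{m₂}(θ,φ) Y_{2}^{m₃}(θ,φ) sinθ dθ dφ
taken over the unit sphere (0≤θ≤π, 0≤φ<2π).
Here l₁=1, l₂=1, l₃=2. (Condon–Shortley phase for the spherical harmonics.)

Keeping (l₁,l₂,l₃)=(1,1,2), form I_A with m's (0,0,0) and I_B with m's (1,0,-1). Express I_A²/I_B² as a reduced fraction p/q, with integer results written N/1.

Shared (l₁,l₂,l₃)=(1,1,2): N and (l;000)² cancel in I_A²/I_B².
A: Δ = 0!·2!·2!/5! = 1/30; Racah Σ t=0..0: t=0:+1/1 = 1/1; ⇒ 3j(1 1 2; 0 0 0)² = 2/15, sgn +1
B: Δ = 0!·2!·2!/5! = 1/30; Racah Σ t=0..0: t=0:+1/2 = 1/2; ⇒ 3j(1 1 2; 1 0 -1)² = 1/10, sgn -1
I_A²/I_B² = (2/15)/(1/10) = 4/3

4/3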